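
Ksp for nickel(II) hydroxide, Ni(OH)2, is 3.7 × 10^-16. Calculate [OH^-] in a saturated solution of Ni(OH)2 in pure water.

[OH^-] ≈ 9.0 × 10^-6 M

Ni(OH)2(s) <=> Ni^2+(aq) + 2 OH^-(aq)
Ksp = [Ni^2+][OH^-]^2
For each mole of Ni(OH)2 that dissolves: [Ni^2+] = s, [OH^-] = 2s.
Ksp = s(2s)^2 = 4s^3
s^3 = 3.7 × 10^-16 / 4, so s = 4.52 x 10^-6 M
[OH^-] = 2s = 9.0 × 10^-6 M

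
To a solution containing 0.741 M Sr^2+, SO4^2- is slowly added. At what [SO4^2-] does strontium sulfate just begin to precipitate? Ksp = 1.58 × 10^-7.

SrSO4(s) ⇌ Sr^2+ + SO4^2-
Ksp = [Sr^2+][SO4^2-]
Precipitation begins when Q = Ksp. With [Sr^2+] = 0.741 M:
1.58 × 10^-7 = (0.741) × [SO4^2-]
[SO4^2-] = (1.58 × 10^-7 / 7.41 x 10^-1) = 2.13 × 10^-7 M

2.13 × 10^-7 M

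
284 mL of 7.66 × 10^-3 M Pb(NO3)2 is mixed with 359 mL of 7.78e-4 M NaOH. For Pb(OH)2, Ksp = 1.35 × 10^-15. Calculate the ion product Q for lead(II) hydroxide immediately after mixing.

Total volume = 284 + 359 = 643 mL.
[Pb^2+] = 7.66 × 10^-3 × (284/643) = 3.383 × 10^-3 M
[OH^-] = 7.78 x 10^-4 × (359/643) = 4.344 × 10^-4 M
Pb(OH)2(s) ⇌ Pb^2+ + 2 OH^-, so Q = [Pb^2+][OH^-]^2
Q = (3.383 × 10^-3)(4.344 x 10^-4)^2 = 6.38 × 10^-10
Q > Ksp, so Pb(OH)2 will precipitate.

Q ≈ 6.38 × 10^-10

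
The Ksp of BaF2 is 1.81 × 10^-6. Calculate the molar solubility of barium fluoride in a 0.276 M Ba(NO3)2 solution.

BaF2(s) ⇌ Ba^2+ + 2 F^-
Ksp = [Ba^2+][F^-]^2
Let s be the molar solubility in this solution. [Ba^2+] = 0.276 + s ≈ 0.276, [F^-] = 2s (Ksp is small, so little additional dissolves).
Ksp ≈ 0.276 × (2s)^2
s = 1.28 × 10^-3 M
Check: s = 1.3 x 10^-3 ≪ 0.276, so the approximation is valid.

s = 1.28 x 10^-3 M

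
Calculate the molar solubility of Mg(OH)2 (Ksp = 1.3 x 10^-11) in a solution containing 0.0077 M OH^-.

Mg(OH)2(s) <=> Mg^2+(aq) + 2 OH^-(aq)
Ksp = [Mg^2+][OH^-]^2
Let s be the molar solubility in this solution. [Mg^2+] = s, [OH^-] = 0.0077 + 2s ≈ 0.0077 (common-ion effect: OH^- is already 0.0077 M).
Ksp ≈ s × (0.0077)^2
s = 2.2 x 10^-7 M
Check: 2s = 4.4 × 10^-7 ≪ 0.0077, so the approximation is valid.

2.2e-7 M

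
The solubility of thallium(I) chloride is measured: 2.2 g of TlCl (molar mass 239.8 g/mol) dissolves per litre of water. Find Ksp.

Ksp = 8.4e-5

Molar solubility s = (2.2 g/L) / (239.8 g/mol) = 9.17 × 10^-3 M.
TlCl(s) ⇌ Tl^+ + Cl^-
With molar solubility s: [Tl^+] = s, [Cl^-] = s.
Ksp = [Tl^+][Cl^-]
Ksp = s × s = s^2
Ksp = (9.17 × 10^-3)^2 = 8.4 × 10^-5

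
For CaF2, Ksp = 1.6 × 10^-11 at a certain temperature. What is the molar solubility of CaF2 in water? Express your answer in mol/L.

CaF2(s) ⇌ Ca^2+(aq) + 2 F^-(aq)
Ksp = [Ca^2+][F^-]^2
For each mole of CaF2 that dissolves: [Ca^2+] = s, [F^-] = 2s.
So Ksp = s × (2s)^2 = 4s^3
Solving, s = (1.6 × 10^-11/4)^(1/3) = 1.6 x 10^-4 M

s ≈ 1.6e-4 M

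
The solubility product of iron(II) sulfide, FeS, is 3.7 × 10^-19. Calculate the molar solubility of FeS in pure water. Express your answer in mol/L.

FeS(s) ⇌ Fe^2+ + S^2-
Ksp = [Fe^2+][S^2-]
With molar solubility s: [Fe^2+] = s, [S^2-] = s.
Ksp = s × s = s^2
s = √(3.7 × 10^-19) = 6.1 × 10^-10 M

s ≈ 6.1 × 10^-10 M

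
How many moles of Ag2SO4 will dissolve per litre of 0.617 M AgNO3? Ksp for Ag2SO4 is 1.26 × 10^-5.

3.31 × 10^-5 M

Ag2SO4(s) ⇌ 2 Ag^+ + SO4^2-
Ksp = [Ag^+]^2[SO4^2-]
Let s be the molar solubility in this solution. [Ag^+] = 0.617 + 2s ≈ 0.617, [SO4^2-] = s (common-ion effect: Ag^+ is already 0.617 M).
Ksp ≈ (0.617)^2 × s
s = 3.31 × 10^-5 M
Check: 2s = 6.6 × 10^-5 ≪ 0.617, so the approximation is valid.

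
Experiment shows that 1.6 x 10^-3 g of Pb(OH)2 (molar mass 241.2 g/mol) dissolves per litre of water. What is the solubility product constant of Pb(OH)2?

Ksp ≈ 1.2e-15

Molar solubility s = (1.6 × 10^-3 g/L) / (241.2 g/mol) = 6.63 × 10^-6 M.
Pb(OH)2(s) ⇌ Pb^2+(aq) + 2 OH^-(aq)
For each mole of Pb(OH)2 that dissolves: [Pb^2+] = s, [OH^-] = 2s.
Ksp = [Pb^2+][OH^-]^2
So Ksp = s × (2s)^2 = 4s^3
Ksp = 4 × (6.63 x 10^-6)^3 = 1.2 × 10^-15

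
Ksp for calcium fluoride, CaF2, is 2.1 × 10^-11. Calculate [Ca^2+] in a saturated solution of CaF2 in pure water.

CaF2(s) ⇌ Ca^2+ + 2 F^-
Ksp = [Ca^2+][F^-]^2
With molar solubility s: [Ca^2+] = s, [F^-] = 2s.
Ksp = s(2s)^2 = 4s^3
s^3 = 2.1 × 10^-11 / 4, so s = 1.74 × 10^-4 M
[Ca^2+] = s = 1.7 × 10^-4 M

[Ca^2+] ≈ 1.7e-4 M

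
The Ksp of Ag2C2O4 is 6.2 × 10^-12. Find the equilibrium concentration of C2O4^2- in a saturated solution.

[C2O4^2-] = 1.2 × 10^-4 M

Ag2C2O4(s) ⇌ 2 Ag^+(aq) + C2O4^2-(aq)
Ksp = [Ag^+]^2[C2O4^2-]
If s mol/L of Ag2C2O4 dissolves, [Ag^+] = 2s and [C2O4^2-] = s.
So Ksp = (2s)^2 × s = 4s^3
s = (6.2 × 10^-12 / 4)^(1/3) = 1.16 x 10^-4 M
[C2O4^2-] = s = 1.2 x 10^-4 M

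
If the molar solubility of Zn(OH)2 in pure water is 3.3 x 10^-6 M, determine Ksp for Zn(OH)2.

Zn(OH)2(s) <=> Zn^2+ + 2 OH^-
With molar solubility s: [Zn^2+] = s, [OH^-] = 2s.
Ksp = [Zn^2+][OH^-]^2
So Ksp = s × (2s)^2 = 4s^3
Ksp = 4 × (3.3 × 10^-6)^3 = 1.4 × 10^-16

Ksp ≈ 1.4 × 10^-16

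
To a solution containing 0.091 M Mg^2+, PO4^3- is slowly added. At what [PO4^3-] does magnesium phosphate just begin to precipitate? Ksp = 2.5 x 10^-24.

Mg3(PO4)2(s) <=> 3 Mg^2+(aq) + 2 PO4^3-(aq)
Ksp = [Mg^2+]^3[PO4^3-]^2
Precipitation begins when Q = Ksp. With [Mg^2+] = 0.091 M:
2.5 x 10^-24 = (0.091)^3 × [PO4^3-]^2
[PO4^3-] = (2.5 x 10^-24 / 7.54 × 10^-4)^(1/2) = 5.8 × 10^-11 M

5.8 × 10^-11 M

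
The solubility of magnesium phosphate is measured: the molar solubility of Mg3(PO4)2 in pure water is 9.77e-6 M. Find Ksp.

Ksp = 9.61 × 10^-24

Mg3(PO4)2(s) <=> 3 Mg^2+(aq) + 2 PO4^3-(aq)
If s mol/L of Mg3(PO4)2 dissolves, [Mg^2+] = 3s and [PO4^3-] = 2s.
Ksp = [Mg^2+]^3[PO4^3-]^2
So Ksp = (3s)^3 × (2s)^2 = 108s^5
Ksp = 108 × (9.77 x 10^-6)^5 = 9.61 × 10^-24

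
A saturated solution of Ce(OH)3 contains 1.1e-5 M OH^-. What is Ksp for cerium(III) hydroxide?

Ksp = 4.9 × 10^-21

Ce(OH)3(s) <=> Ce^3+(aq) + 3 OH^-(aq)
Stoichiometry gives [Ce^3+] = (1/3)[OH^-] = 3.67 × 10^-6 M.
Ksp = [Ce^3+][OH^-]^3
Ksp = 3.67 × 10^-6 × (1.1 x 10^-5)^3 = 4.9 x 10^-21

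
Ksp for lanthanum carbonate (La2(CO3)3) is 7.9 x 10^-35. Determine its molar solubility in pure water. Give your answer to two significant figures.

La2(CO3)3(s) ⇌ 2 La^3+ + 3 CO3^2-
Ksp = [La^3+]^2[CO3^2-]^3
Let s = molar solubility. Then [La^3+] = 2s and [CO3^2-] = 3s.
So Ksp = (2s)^2 × (3s)^3 = 108s^5
s = (7.9 x 10^-35 / 108)^(1/5) = 5.9 x 10^-8 M

s = 5.9e-8 M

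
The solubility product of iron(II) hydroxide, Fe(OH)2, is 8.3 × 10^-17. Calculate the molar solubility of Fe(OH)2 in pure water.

Fe(OH)2(s) <=> Fe^2+(aq) + 2 OH^-(aq)
Ksp = [Fe^2+][OH^-]^2
Let s = molar solubility. Then [Fe^2+] = s and [OH^-] = 2s.
Ksp = s(2s)^2 = 4s^3
Solving, s = (8.3 × 10^-17/4)^(1/3) = 2.7 × 10^-6 M

2.7 x 10^-6 M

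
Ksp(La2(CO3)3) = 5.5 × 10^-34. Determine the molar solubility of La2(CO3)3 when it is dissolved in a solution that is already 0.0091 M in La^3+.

La2(CO3)3(s) <=> 2 La^3+(aq) + 3 CO3^2-(aq)
Ksp = [La^3+]^2[CO3^2-]^3
Let s be the molar solubility in this solution. [La^3+] = 0.0091 + 2s ≈ 0.0091, [CO3^2-] = 3s (since the La^3+ already present dominates).
Ksp ≈ (0.0091)^2 × (3s)^3
s = 6.3 × 10^-11 M
Check: 2s = 1.3 × 10^-10 ≪ 0.0091, so the approximation is valid.

s ≈ 6.3 × 10^-11 M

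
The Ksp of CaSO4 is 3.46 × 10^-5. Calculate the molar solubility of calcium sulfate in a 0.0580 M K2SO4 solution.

CaSO4(s) ⇌ Ca^2+(aq) + SO4^2-(aq)
Ksp = [Ca^2+][SO4^2-]
If s mol/L dissolves here, [Ca^2+] = s, [SO4^2-] = 0.0580 + s ≈ 0.0580 (since SO4^2- from K2SO4 dominates).
Ksp ≈ s × 0.0580
s = 5.97 × 10^-4 M
Check: s = 6.0 x 10^-4 ≪ 0.0580, so the approximation is valid.

5.97 × 10^-4 M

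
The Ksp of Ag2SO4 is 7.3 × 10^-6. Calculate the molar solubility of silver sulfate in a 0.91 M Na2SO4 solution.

Ag2SO4(s) ⇌ 2 Ag^+ + SO4^2-
Ksp = [Ag^+]^2[SO4^2-]
Let s be the molar solubility in this solution. [Ag^+] = 2s, [SO4^2-] = 0.91 + s ≈ 0.91 (Ksp is small, so little additional dissolves).
Ksp ≈ (2s)^2 × 0.91
s = 1.4 × 10^-3 M
Check: s = 1.4 × 10^-3 ≪ 0.91, so the approximation is valid.

s ≈ 1.4 × 10^-3 M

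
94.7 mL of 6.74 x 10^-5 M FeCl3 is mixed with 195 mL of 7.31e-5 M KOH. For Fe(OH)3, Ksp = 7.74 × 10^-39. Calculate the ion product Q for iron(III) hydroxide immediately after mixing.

2.62 × 10^-18

Total volume = 94.7 + 195 = 289.7 mL.
[Fe^3+] = 6.74 x 10^-5 × (94.7/289.7) = 2.203 × 10^-5 M
[OH^-] = 7.31 × 10^-5 × (195/289.7) = 4.920 × 10^-5 M
Fe(OH)3(s) <=> Fe^3+(aq) + 3 OH^-(aq), so Q = [Fe^3+][OH^-]^3
Q = (2.203 × 10^-5)(4.920 × 10^-5)^3 = 2.62 × 10^-18
Q > Ksp, so Fe(OH)3 will precipitate.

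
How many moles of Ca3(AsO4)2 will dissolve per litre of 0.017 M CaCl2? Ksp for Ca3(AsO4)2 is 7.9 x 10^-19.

Ca3(AsO4)2(s) <=> 3 Ca^2+(aq) + 2 AsO4^3-(aq)
Ksp = [Ca^2+]^3[AsO4^3-]^2
Let s = moles of Ca3(AsO4)2 that dissolve per litre. [Ca^2+] = 0.017 + 3s ≈ 0.017, [AsO4^3-] = 2s (Ksp is small, so little additional dissolves).
Ksp ≈ (0.017)^3 × (2s)^2
s = 2.0 × 10^-7 M
Check: 3s = 6.0 × 10^-7 ≪ 0.017, so the approximation is valid.

s ≈ 2.0 × 10^-7 M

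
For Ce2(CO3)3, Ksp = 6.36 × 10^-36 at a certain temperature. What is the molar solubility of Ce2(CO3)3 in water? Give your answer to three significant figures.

Ce2(CO3)3(s) <=> 2 Ce^3+(aq) + 3 CO3^2-(aq)
Ksp = [Ce^3+]^2[CO3^2-]^3
Let s = molar solubility. Then [Ce^3+] = 2s and [CO3^2-] = 3s.
So Ksp = (2s)^2 × (3s)^3 = 108s^5
s = (6.36 × 10^-36 / 108)^(1/5) = 3.58 × 10^-8 M

s = 3.58 × 10^-8 M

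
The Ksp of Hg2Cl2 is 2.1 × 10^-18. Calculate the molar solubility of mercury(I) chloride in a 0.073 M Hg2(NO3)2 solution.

Hg2Cl2(s) ⇌ Hg2^2+(aq) + 2 Cl^-(aq)
Ksp = [Hg2^2+][Cl^-]^2
Let s be the molar solubility in this solution. [Hg2^2+] = 0.073 + s ≈ 0.073, [Cl^-] = 2s (since Hg2^2+ from Hg2(NO3)2 dominates).
Ksp ≈ 0.073 × (2s)^2
s = 2.7 x 10^-9 M
Check: s = 2.7 × 10^-9 ≪ 0.073, so the approximation is valid.

s = 2.7 × 10^-9 M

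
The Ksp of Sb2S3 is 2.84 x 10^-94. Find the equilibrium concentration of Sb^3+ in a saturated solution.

Sb2S3(s) ⇌ 2 Sb^3+ + 3 S^2-
Ksp = [Sb^3+]^2[S^2-]^3
If s mol/L of Sb2S3 dissolves, [Sb^3+] = 2s and [S^2-] = 3s.
Ksp = (2s)^2(3s)^3 = 108s^5
s^5 = 2.84 x 10^-94 / 108, so s = 7.656 × 10^-20 M
[Sb^3+] = 2s = 1.53 × 10^-19 M

1.53 x 10^-19 M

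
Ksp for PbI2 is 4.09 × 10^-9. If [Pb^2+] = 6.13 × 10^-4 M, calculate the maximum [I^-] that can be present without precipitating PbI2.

PbI2(s) <=> Pb^2+ + 2 I^-
Ksp = [Pb^2+][I^-]^2
Precipitation begins when Q = Ksp. With [Pb^2+] = 6.13 × 10^-4 M:
4.09 × 10^-9 = (6.13 × 10^-4) × [I^-]^2
[I^-] = (4.09 × 10^-9 / 6.13 x 10^-4)^(1/2) = 2.58 × 10^-3 M

[I^-] = 2.58 x 10^-3 M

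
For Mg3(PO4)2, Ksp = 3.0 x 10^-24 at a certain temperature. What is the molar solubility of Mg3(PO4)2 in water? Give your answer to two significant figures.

7.7e-6 M

Mg3(PO4)2(s) <=> 3 Mg^2+(aq) + 2 PO4^3-(aq)
Ksp = [Mg^2+]^3[PO4^3-]^2
If s mol/L of Mg3(PO4)2 dissolves, [Mg^2+] = 3s and [PO4^3-] = 2s.
Substituting: Ksp = (3s)^3(2s)^2 = 108s^5
s = (3.0 x 10^-24 / 108)^(1/5) = 7.7 x 10^-6 M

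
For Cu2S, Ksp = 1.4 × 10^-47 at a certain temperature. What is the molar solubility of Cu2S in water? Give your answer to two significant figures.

Cu2S(s) ⇌ 2 Cu^+(aq) + S^2-(aq)
Ksp = [Cu^+]^2[S^2-]
Let s = molar solubility. Then [Cu^+] = 2s and [S^2-] = s.
So Ksp = (2s)^2 × s = 4s^3
s = (1.4 × 10^-47 / 4)^(1/3) = 1.5 × 10^-16 M

s ≈ 1.5 × 10^-16 M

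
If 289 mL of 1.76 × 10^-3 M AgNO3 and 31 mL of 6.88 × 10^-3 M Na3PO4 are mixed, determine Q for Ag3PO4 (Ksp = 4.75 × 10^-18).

Q = 2.68e-12

Total volume = 289 + 31 = 320 mL.
[Ag^+] = 1.76 × 10^-3 × (289/320) = 1.590 × 10^-3 M
[PO4^3-] = 6.88 x 10^-3 × (31/320) = 6.665 × 10^-4 M
Ag3PO4(s) ⇌ 3 Ag^+ + PO4^3-, so Q = [Ag^+]^3[PO4^3-]
Q = (1.590 × 10^-3)^3(6.665 × 10^-4) = 2.68 × 10^-12
Q > Ksp, so Ag3PO4 will precipitate.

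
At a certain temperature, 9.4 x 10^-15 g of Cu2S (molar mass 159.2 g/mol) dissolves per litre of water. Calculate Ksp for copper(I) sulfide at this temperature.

Molar solubility s = (9.4 × 10^-15 g/L) / (159.2 g/mol) = 5.90 x 10^-17 M.
Cu2S(s) ⇌ 2 Cu^+ + S^2-
Let s = molar solubility. Then [Cu^+] = 2s and [S^2-] = s.
Ksp = [Cu^+]^2[S^2-]
Substituting: Ksp = (2s)^2s = 4s^3
Ksp = 4 × (5.90 x 10^-17)^3 = 8.2 × 10^-49

8.2e-49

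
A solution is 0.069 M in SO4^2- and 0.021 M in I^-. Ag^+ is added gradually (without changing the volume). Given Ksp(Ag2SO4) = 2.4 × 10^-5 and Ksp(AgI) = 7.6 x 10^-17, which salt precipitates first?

Each salt begins to precipitate when Q = Ksp, i.e. when [Ag^+] reaches its threshold.
For Ag2SO4: 2.4 × 10^-5 = 0.069 × [Ag^+]^2  ⇒  [Ag^+] = 1.9 x 10^-2 M.
For AgI: 7.6 x 10^-17 = 0.021 × [Ag^+]  ⇒  [Ag^+] = 3.6 x 10^-15 M.
The salt with the lower threshold [Ag^+] precipitates first: AgI.

AgI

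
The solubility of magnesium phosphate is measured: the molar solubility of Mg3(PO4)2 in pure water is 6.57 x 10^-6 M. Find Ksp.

1.32e-24

Mg3(PO4)2(s) ⇌ 3 Mg^2+(aq) + 2 PO4^3-(aq)
Let s = molar solubility. Then [Mg^2+] = 3s and [PO4^3-] = 2s.
Ksp = [Mg^2+]^3[PO4^3-]^2
Substituting: Ksp = (3s)^3(2s)^2 = 108s^5
Ksp = 108 × (6.57 × 10^-6)^5 = 1.32 × 10^-24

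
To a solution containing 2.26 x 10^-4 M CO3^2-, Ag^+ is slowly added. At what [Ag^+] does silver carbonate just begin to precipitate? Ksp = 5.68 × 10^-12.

Ag2CO3(s) ⇌ 2 Ag^+ + CO3^2-
Ksp = [Ag^+]^2[CO3^2-]
Precipitation begins when Q = Ksp. With [CO3^2-] = 2.26 x 10^-4 M:
5.68 × 10^-12 = (2.26 x 10^-4) × [Ag^+]^2
[Ag^+] = (5.68 × 10^-12 / 2.26 x 10^-4)^(1/2) = 1.59 x 10^-4 M

[Ag^+] = 1.59 x 10^-4 M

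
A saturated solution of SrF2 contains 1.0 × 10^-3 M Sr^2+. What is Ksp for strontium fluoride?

Ksp = 4.0e-9

SrF2(s) ⇌ Sr^2+(aq) + 2 F^-(aq)
Stoichiometry gives [F^-] = (2/1)[Sr^2+] = 2.00 × 10^-3 M.
Ksp = [Sr^2+][F^-]^2
Ksp = 1.0 × 10^-3 × (2.00 × 10^-3)^2 = 4.0 x 10^-9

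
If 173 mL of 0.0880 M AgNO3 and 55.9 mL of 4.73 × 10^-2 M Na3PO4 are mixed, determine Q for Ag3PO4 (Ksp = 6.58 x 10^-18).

Q ≈ 3.40 × 10^-6

Total volume = 173 + 55.9 = 228.9 mL.
[Ag^+] = 8.80 × 10^-2 × (173/228.9) = 6.651 x 10^-2 M
[PO4^3-] = 4.73 x 10^-2 × (55.9/228.9) = 1.155 x 10^-2 M
Ag3PO4(s) <=> 3 Ag^+ + PO4^3-, so Q = [Ag^+]^3[PO4^3-]
Q = (6.651 x 10^-2)^3(1.155 x 10^-2) = 3.40 x 10^-6
Q > Ksp, so Ag3PO4 will precipitate.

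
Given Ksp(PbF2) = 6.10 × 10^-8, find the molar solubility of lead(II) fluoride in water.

PbF2(s) ⇌ Pb^2+ + 2 F^-
Ksp = [Pb^2+][F^-]^2
For each mole of PbF2 that dissolves: [Pb^2+] = s, [F^-] = 2s.
Ksp = s(2s)^2 = 4s^3
s^3 = 6.10 × 10^-8 / 4, so s = 2.48 × 10^-3 M

s = 2.48 × 10^-3 M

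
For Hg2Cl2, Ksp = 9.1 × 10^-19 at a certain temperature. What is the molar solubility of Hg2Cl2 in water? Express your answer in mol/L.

Hg2Cl2(s) ⇌ Hg2^2+(aq) + 2 Cl^-(aq)
Ksp = [Hg2^2+][Cl^-]^2
Let s = molar solubility. Then [Hg2^2+] = s and [Cl^-] = 2s.
So Ksp = s × (2s)^2 = 4s^3
s = (9.1 × 10^-19 / 4)^(1/3) = 6.1 x 10^-7 M

s ≈ 6.1 x 10^-7 M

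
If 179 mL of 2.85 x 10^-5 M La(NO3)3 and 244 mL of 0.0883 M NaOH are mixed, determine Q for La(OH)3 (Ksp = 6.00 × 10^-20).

1.59e-9

Total volume = 179 + 244 = 423 mL.
[La^3+] = 2.85 × 10^-5 × (179/423) = 1.206 × 10^-5 M
[OH^-] = 8.83 × 10^-2 × (244/423) = 5.093 × 10^-2 M
La(OH)3(s) <=> La^3+(aq) + 3 OH^-(aq), so Q = [La^3+][OH^-]^3
Q = (1.206 × 10^-5)(5.093 × 10^-2)^3 = 1.59 x 10^-9
Q > Ksp, so La(OH)3 will precipitate.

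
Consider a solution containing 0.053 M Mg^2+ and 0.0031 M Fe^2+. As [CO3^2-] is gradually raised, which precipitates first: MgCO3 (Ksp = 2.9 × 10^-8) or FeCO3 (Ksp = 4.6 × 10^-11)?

FeCO3

Each salt begins to precipitate when Q = Ksp, i.e. when [CO3^2-] reaches its threshold.
For MgCO3: 2.9 × 10^-8 = 0.053 × [CO3^2-]  ⇒  [CO3^2-] = 5.5 x 10^-7 M.
For FeCO3: 4.6 × 10^-11 = 0.0031 × [CO3^2-]  ⇒  [CO3^2-] = 1.5 × 10^-8 M.
The salt with the lower threshold [CO3^2-] precipitates first: FeCO3.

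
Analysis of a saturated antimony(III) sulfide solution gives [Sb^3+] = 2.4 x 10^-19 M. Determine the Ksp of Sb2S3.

Sb2S3(s) <=> 2 Sb^3+(aq) + 3 S^2-(aq)
Stoichiometry gives [S^2-] = (3/2)[Sb^3+] = 3.60 × 10^-19 M.
Ksp = [Sb^3+]^2[S^2-]^3
Ksp = (2.4 × 10^-19)^2 × (3.60 × 10^-19)^3 = 2.7 × 10^-93

Ksp = 2.7 x 10^-93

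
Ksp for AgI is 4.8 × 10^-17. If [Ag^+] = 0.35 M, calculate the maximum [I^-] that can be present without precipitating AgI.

1.4e-16 M

AgI(s) <=> Ag^+(aq) + I^-(aq)
Ksp = [Ag^+][I^-]
Precipitation begins when Q = Ksp. With [Ag^+] = 0.35 M:
4.8 × 10^-17 = (0.35) × [I^-]
[I^-] = (4.8 × 10^-17 / 3.5 × 10^-1) = 1.4 × 10^-16 M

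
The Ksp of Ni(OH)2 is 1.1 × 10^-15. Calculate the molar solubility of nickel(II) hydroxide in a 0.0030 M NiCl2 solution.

s = 3.0e-7 M

Ni(OH)2(s) ⇌ Ni^2+(aq) + 2 OH^-(aq)
Ksp = [Ni^2+][OH^-]^2
If s mol/L dissolves here, [Ni^2+] = 0.0030 + s ≈ 0.0030, [OH^-] = 2s (common-ion effect: Ni^2+ is already 0.0030 M).
Ksp ≈ 0.0030 × (2s)^2
s = 3.0 × 10^-7 M
Check: s = 3.0 × 10^-7 ≪ 0.0030, so the approximation is valid.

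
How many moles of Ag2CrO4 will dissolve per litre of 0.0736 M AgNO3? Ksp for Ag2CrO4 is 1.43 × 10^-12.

s = 2.64e-10 M

Ag2CrO4(s) <=> 2 Ag^+(aq) + CrO4^2-(aq)
Ksp = [Ag^+]^2[CrO4^2-]
Let s be the molar solubility in this solution. [Ag^+] = 0.0736 + 2s ≈ 0.0736, [CrO4^2-] = s (Ksp is small, so little additional dissolves).
Ksp ≈ (0.0736)^2 × s
s = 2.64 x 10^-10 M
Check: 2s = 5.3 × 10^-10 ≪ 0.0736, so the approximation is valid.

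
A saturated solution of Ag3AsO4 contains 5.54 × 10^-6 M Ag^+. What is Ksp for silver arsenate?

3.14 × 10^-22

Ag3AsO4(s) ⇌ 3 Ag^+ + AsO4^3-
Stoichiometry gives [AsO4^3-] = (1/3)[Ag^+] = 1.847 × 10^-6 M.
Ksp = [Ag^+]^3[AsO4^3-]
Ksp = (5.54 x 10^-6)^3 × 1.847 × 10^-6 = 3.14 × 10^-22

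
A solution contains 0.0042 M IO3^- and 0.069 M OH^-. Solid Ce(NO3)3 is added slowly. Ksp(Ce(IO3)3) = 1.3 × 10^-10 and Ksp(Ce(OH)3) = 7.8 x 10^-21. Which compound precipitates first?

Each salt begins to precipitate when Q = Ksp, i.e. when [Ce^3+] reaches its threshold.
For Ce(IO3)3: 1.3 × 10^-10 = (0.0042)^3 × [Ce^3+]  ⇒  [Ce^3+] = 1.8 × 10^-3 M.
For Ce(OH)3: 7.8 x 10^-21 = (0.069)^3 × [Ce^3+]  ⇒  [Ce^3+] = 2.4 × 10^-17 M.
The salt with the lower threshold [Ce^3+] precipitates first: Ce(OH)3.

Ce(OH)3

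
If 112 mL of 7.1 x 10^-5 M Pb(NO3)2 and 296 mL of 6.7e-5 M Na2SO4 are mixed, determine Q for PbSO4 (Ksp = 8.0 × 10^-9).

Total volume = 112 + 296 = 408 mL.
[Pb^2+] = 7.1 x 10^-5 × (112/408) = 1.95 × 10^-5 M
[SO4^2-] = 6.7 × 10^-5 × (296/408) = 4.86 × 10^-5 M
PbSO4(s) ⇌ Pb^2+(aq) + SO4^2-(aq), so Q = [Pb^2+][SO4^2-]
Q = (1.95 x 10^-5)(4.86 × 10^-5) = 9.5 × 10^-10
Q < Ksp, so no precipitate of PbSO4 forms.

Q ≈ 9.5 × 10^-10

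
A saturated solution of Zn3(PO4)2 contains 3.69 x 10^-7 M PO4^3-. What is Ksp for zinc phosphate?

Zn3(PO4)2(s) ⇌ 3 Zn^2+ + 2 PO4^3-
Stoichiometry gives [Zn^2+] = (3/2)[PO4^3-] = 5.535 × 10^-7 M.
Ksp = [Zn^2+]^3[PO4^3-]^2
Ksp = (5.535 x 10^-7)^3 × (3.69 × 10^-7)^2 = 2.31 × 10^-32

Ksp ≈ 2.31e-32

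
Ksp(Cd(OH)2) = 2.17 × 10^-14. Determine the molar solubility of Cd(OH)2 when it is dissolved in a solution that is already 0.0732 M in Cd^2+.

Cd(OH)2(s) ⇌ Cd^2+(aq) + 2 OH^-(aq)
Ksp = [Cd^2+][OH^-]^2
If s mol/L dissolves here, [Cd^2+] = 0.0732 + s ≈ 0.0732, [OH^-] = 2s (since the Cd^2+ already present dominates).
Ksp ≈ 0.0732 × (2s)^2
s = 2.72 × 10^-7 M
Check: s = 2.7 × 10^-7 ≪ 0.0732, so the approximation is valid.

s = 2.72e-7 M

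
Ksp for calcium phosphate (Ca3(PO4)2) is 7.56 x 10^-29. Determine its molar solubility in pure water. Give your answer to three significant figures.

9.31 × 10^-7 M

Ca3(PO4)2(s) ⇌ 3 Ca^2+ + 2 PO4^3-
Ksp = [Ca^2+]^3[PO4^3-]^2
For each mole of Ca3(PO4)2 that dissolves: [Ca^2+] = 3s, [PO4^3-] = 2s.
Ksp = (3s)^3(2s)^2 = 108s^5
s^5 = 7.56 x 10^-29 / 108, so s = 9.31 × 10^-7 M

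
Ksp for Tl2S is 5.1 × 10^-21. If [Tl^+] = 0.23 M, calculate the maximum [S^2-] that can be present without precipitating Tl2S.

9.6e-20 M

Tl2S(s) ⇌ 2 Tl^+(aq) + S^2-(aq)
Ksp = [Tl^+]^2[S^2-]
Precipitation begins when Q = Ksp. With [Tl^+] = 0.23 M:
5.1 × 10^-21 = (0.23)^2 × [S^2-]
[S^2-] = (5.1 × 10^-21 / 5.29 × 10^-2) = 9.6 × 10^-20 M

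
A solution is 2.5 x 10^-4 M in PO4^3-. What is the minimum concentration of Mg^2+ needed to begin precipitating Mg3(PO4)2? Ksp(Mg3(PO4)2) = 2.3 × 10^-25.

[Mg^2+] ≈ 1.5 × 10^-6 M

Mg3(PO4)2(s) ⇌ 3 Mg^2+ + 2 PO4^3-
Ksp = [Mg^2+]^3[PO4^3-]^2
Precipitation begins when Q = Ksp. With [PO4^3-] = 2.5 x 10^-4 M:
2.3 × 10^-25 = (2.5 x 10^-4)^2 × [Mg^2+]^3
[Mg^2+] = (2.3 × 10^-25 / 6.25 × 10^-8)^(1/3) = 1.5 × 10^-6 M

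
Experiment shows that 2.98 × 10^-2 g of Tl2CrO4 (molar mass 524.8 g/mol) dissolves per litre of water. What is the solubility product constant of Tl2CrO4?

Molar solubility s = (2.98 × 10^-2 g/L) / (524.8 g/mol) = 5.678 × 10^-5 M.
Tl2CrO4(s) ⇌ 2 Tl^+(aq) + CrO4^2-(aq)
For each mole of Tl2CrO4 that dissolves: [Tl^+] = 2s, [CrO4^2-] = s.
Ksp = [Tl^+]^2[CrO4^2-]
So Ksp = (2s)^2 × s = 4s^3
Ksp = 4 × (5.678 × 10^-5)^3 = 7.32 x 10^-13

Ksp ≈ 7.32e-13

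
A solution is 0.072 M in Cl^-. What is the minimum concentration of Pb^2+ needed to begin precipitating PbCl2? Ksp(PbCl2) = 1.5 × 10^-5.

PbCl2(s) ⇌ Pb^2+(aq) + 2 Cl^-(aq)
Ksp = [Pb^2+][Cl^-]^2
Precipitation begins when Q = Ksp. With [Cl^-] = 0.072 M:
1.5 × 10^-5 = (0.072)^2 × [Pb^2+]
[Pb^2+] = (1.5 × 10^-5 / 5.18 × 10^-3) = 2.9 × 10^-3 M

[Pb^2+] ≈ 2.9 × 10^-3 M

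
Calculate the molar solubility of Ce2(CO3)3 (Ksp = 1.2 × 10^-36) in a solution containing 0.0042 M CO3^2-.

s ≈ 2.0e-15 M

Ce2(CO3)3(s) ⇌ 2 Ce^3+(aq) + 3 CO3^2-(aq)
Ksp = [Ce^3+]^2[CO3^2-]^3
Let s be the molar solubility in this solution. [Ce^3+] = 2s, [CO3^2-] = 0.0042 + 3s ≈ 0.0042 (common-ion effect: CO3^2- is already 0.0042 M).
Ksp ≈ (2s)^2 × (0.0042)^3
s = 2.0 × 10^-15 M
Check: 3s = 6.0 × 10^-15 ≪ 0.0042, so the approximation is valid.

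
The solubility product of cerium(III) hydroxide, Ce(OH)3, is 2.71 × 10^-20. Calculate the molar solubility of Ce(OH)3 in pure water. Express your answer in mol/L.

Ce(OH)3(s) <=> Ce^3+ + 3 OH^-
Ksp = [Ce^3+][OH^-]^3
For each mole of Ce(OH)3 that dissolves: [Ce^3+] = s, [OH^-] = 3s.
Ksp = s(3s)^3 = 27s^4
s = (2.71 × 10^-20 / 27)^(1/4) = 5.63 × 10^-6 M

5.63e-6 M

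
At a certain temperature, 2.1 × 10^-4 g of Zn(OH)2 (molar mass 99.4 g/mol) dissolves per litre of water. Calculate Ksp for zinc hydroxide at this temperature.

3.8e-17

Molar solubility s = (2.1 × 10^-4 g/L) / (99.4 g/mol) = 2.11 × 10^-6 M.
Zn(OH)2(s) ⇌ Zn^2+ + 2 OH^-
For each mole of Zn(OH)2 that dissolves: [Zn^2+] = s, [OH^-] = 2s.
Ksp = [Zn^2+][OH^-]^2
Ksp = s(2s)^2 = 4s^3
Ksp = 4 × (2.11 × 10^-6)^3 = 3.8 × 10^-17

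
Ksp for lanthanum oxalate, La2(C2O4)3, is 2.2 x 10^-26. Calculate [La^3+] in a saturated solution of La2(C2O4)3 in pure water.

5.8 x 10^-6 M

La2(C2O4)3(s) ⇌ 2 La^3+ + 3 C2O4^2-
Ksp = [La^3+]^2[C2O4^2-]^3
For each mole of La2(C2O4)3 that dissolves: [La^3+] = 2s, [C2O4^2-] = 3s.
Ksp = (2s)^2(3s)^3 = 108s^5
s = (2.2 x 10^-26 / 108)^(1/5) = 2.90 × 10^-6 M
[La^3+] = 2s = 5.8 x 10^-6 M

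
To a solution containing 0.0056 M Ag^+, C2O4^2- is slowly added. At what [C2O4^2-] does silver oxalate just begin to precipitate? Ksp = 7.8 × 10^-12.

Ag2C2O4(s) <=> 2 Ag^+(aq) + C2O4^2-(aq)
Ksp = [Ag^+]^2[C2O4^2-]
Precipitation begins when Q = Ksp. With [Ag^+] = 0.0056 M:
7.8 × 10^-12 = (0.0056)^2 × [C2O4^2-]
[C2O4^2-] = (7.8 × 10^-12 / 3.14 × 10^-5) = 2.5 × 10^-7 M

[C2O4^2-] ≈ 2.5e-7 M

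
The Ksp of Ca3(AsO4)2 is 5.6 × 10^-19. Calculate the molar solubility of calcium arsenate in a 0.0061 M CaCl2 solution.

Ca3(AsO4)2(s) ⇌ 3 Ca^2+ + 2 AsO4^3-
Ksp = [Ca^2+]^3[AsO4^3-]^2
Let s be the molar solubility in this solution. [Ca^2+] = 0.0061 + 3s ≈ 0.0061, [AsO4^3-] = 2s (common-ion effect: Ca^2+ is already 0.0061 M).
Ksp ≈ (0.0061)^3 × (2s)^2
s = 7.9 x 10^-7 M
Check: 3s = 2.4 × 10^-6 ≪ 0.0061, so the approximation is valid.

7.9 x 10^-7 M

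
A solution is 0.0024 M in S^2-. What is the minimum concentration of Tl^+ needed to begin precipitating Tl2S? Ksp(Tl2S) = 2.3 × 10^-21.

Tl2S(s) <=> 2 Tl^+(aq) + S^2-(aq)
Ksp = [Tl^+]^2[S^2-]
Precipitation begins when Q = Ksp. With [S^2-] = 0.0024 M:
2.3 × 10^-21 = (0.0024) × [Tl^+]^2
[Tl^+] = (2.3 × 10^-21 / 2.4 × 10^-3)^(1/2) = 9.8 x 10^-10 M

9.8 × 10^-10 M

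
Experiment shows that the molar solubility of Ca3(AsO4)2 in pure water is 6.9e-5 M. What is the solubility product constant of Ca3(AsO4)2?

Ca3(AsO4)2(s) <=> 3 Ca^2+ + 2 AsO4^3-
With molar solubility s: [Ca^2+] = 3s, [AsO4^3-] = 2s.
Ksp = [Ca^2+]^3[AsO4^3-]^2
Substituting: Ksp = (3s)^3(2s)^2 = 108s^5
With s = 6.9 × 10^-5: Ksp = 1.7 x 10^-19

Ksp = 1.7 × 10^-19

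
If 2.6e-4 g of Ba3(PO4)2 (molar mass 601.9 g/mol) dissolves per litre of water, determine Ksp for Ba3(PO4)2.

1.6 x 10^-30

Molar solubility s = (2.6 × 10^-4 g/L) / (601.9 g/mol) = 4.32 x 10^-7 M.
Ba3(PO4)2(s) <=> 3 Ba^2+ + 2 PO4^3-
If s mol/L of Ba3(PO4)2 dissolves, [Ba^2+] = 3s and [PO4^3-] = 2s.
Ksp = [Ba^2+]^3[PO4^3-]^2
So Ksp = (3s)^3 × (2s)^2 = 108s^5
Ksp = 108 × (4.32 x 10^-7)^5 = 1.6 × 10^-30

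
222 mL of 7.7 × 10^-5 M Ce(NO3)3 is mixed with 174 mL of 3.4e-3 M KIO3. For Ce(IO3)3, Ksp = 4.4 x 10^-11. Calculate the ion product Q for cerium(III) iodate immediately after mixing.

Q ≈ 1.4e-13

Total volume = 222 + 174 = 396 mL.
[Ce^3+] = 7.7 × 10^-5 × (222/396) = 4.32 × 10^-5 M
[IO3^-] = 3.4 × 10^-3 × (174/396) = 1.49 × 10^-3 M
Ce(IO3)3(s) <=> Ce^3+ + 3 IO3^-, so Q = [Ce^3+][IO3^-]^3
Q = (4.32 × 10^-5)(1.49 × 10^-3)^3 = 1.4 × 10^-13
Q < Ksp, so no precipitate of Ce(IO3)3 forms.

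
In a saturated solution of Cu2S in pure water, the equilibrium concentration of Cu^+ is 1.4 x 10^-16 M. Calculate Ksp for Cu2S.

Ksp = 1.4 x 10^-48

Cu2S(s) ⇌ 2 Cu^+ + S^2-
Stoichiometry gives [S^2-] = (1/2)[Cu^+] = 7.00 × 10^-17 M.
Ksp = [Cu^+]^2[S^2-]
Ksp = (1.4 x 10^-16)^2 × 7.00 x 10^-17 = 1.4 × 10^-48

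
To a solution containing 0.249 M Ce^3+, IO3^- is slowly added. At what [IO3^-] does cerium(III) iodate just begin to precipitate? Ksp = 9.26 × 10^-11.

Ce(IO3)3(s) ⇌ Ce^3+(aq) + 3 IO3^-(aq)
Ksp = [Ce^3+][IO3^-]^3
Precipitation begins when Q = Ksp. With [Ce^3+] = 0.249 M:
9.26 × 10^-11 = (0.249) × [IO3^-]^3
[IO3^-] = (9.26 × 10^-11 / 2.49 × 10^-1)^(1/3) = 7.19 × 10^-4 M

7.19 x 10^-4 M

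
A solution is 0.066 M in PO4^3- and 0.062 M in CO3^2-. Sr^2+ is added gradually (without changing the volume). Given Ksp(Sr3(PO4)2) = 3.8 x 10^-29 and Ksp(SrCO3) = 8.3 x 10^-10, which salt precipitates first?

Sr3(PO4)2

Precipitation of each salt starts when its ion product equals its Ksp.
For Sr3(PO4)2: 3.8 x 10^-29 = (0.066)^2 × [Sr^2+]^3  ⇒  [Sr^2+] = 2.1 × 10^-9 M.
For SrCO3: 8.3 x 10^-10 = 0.062 × [Sr^2+]  ⇒  [Sr^2+] = 1.3 × 10^-8 M.
The salt with the lower threshold [Sr^2+] precipitates first: Sr3(PO4)2.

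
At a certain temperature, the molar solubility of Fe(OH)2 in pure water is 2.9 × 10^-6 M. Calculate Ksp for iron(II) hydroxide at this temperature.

Ksp ≈ 9.8 × 10^-17

Fe(OH)2(s) ⇌ Fe^2+ + 2 OH^-
With molar solubility s: [Fe^2+] = s, [OH^-] = 2s.
Ksp = [Fe^2+][OH^-]^2
Ksp = s(2s)^2 = 4s^3
With s = 2.9 × 10^-6: Ksp = 9.8 × 10^-17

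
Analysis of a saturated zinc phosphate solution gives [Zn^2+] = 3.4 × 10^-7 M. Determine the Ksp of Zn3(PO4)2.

Zn3(PO4)2(s) ⇌ 3 Zn^2+(aq) + 2 PO4^3-(aq)
Stoichiometry gives [PO4^3-] = (2/3)[Zn^2+] = 2.27 × 10^-7 M.
Ksp = [Zn^2+]^3[PO4^3-]^2
Ksp = (3.4 x 10^-7)^3 × (2.27 x 10^-7)^2 = 2.0 x 10^-33

2.0 × 10^-33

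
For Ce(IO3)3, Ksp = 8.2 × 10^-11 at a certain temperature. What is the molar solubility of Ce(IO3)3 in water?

Ce(IO3)3(s) <=> Ce^3+ + 3 IO3^-
Ksp = [Ce^3+][IO3^-]^3
If s mol/L of Ce(IO3)3 dissolves, [Ce^3+] = s and [IO3^-] = 3s.
Ksp = s(3s)^3 = 27s^4
s^4 = 8.2 × 10^-11 / 27, so s = 1.3 x 10^-3 M

s ≈ 1.3 × 10^-3 M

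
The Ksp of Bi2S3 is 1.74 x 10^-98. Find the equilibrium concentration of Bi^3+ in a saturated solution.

[Bi^3+] = 2.20e-20 M

Bi2S3(s) <=> 2 Bi^3+ + 3 S^2-
Ksp = [Bi^3+]^2[S^2-]^3
For each mole of Bi2S3 that dissolves: [Bi^3+] = 2s, [S^2-] = 3s.
So Ksp = (2s)^2 × (3s)^3 = 108s^5
s = (1.74 x 10^-98 / 108)^(1/5) = 1.100 × 10^-20 M
[Bi^3+] = 2s = 2.20 × 10^-20 M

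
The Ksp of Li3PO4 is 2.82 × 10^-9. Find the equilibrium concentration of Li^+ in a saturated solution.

[Li^+] ≈ 9.59 x 10^-3 M

Li3PO4(s) ⇌ 3 Li^+(aq) + PO4^3-(aq)
Ksp = [Li^+]^3[PO4^3-]
If s mol/L of Li3PO4 dissolves, [Li^+] = 3s and [PO4^3-] = s.
Substituting: Ksp = (3s)^3s = 27s^4
s^4 = 2.82 × 10^-9 / 27, so s = 3.197 × 10^-3 M
[Li^+] = 3s = 9.59 x 10^-3 M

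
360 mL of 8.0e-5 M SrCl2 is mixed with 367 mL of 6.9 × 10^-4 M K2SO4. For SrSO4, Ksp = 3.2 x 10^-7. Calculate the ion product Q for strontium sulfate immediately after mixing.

Total volume = 360 + 367 = 727 mL.
[Sr^2+] = 8.0 × 10^-5 × (360/727) = 3.96 × 10^-5 M
[SO4^2-] = 6.9 × 10^-4 × (367/727) = 3.48 × 10^-4 M
SrSO4(s) ⇌ Sr^2+(aq) + SO4^2-(aq), so Q = [Sr^2+][SO4^2-]
Q = (3.96 × 10^-5)(3.48 × 10^-4) = 1.4 x 10^-8
Q < Ksp, so no precipitate of SrSO4 forms.

Q = 1.4 × 10^-8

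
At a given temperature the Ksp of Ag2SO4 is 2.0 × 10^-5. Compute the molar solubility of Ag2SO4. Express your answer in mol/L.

Ag2SO4(s) <=> 2 Ag^+ + SO4^2-
Ksp = [Ag^+]^2[SO4^2-]
For each mole of Ag2SO4 that dissolves: [Ag^+] = 2s, [SO4^2-] = s.
Substituting: Ksp = (2s)^2s = 4s^3
s^3 = 2.0 × 10^-5 / 4, so s = 1.7 × 10^-2 M

s = 1.7e-2 M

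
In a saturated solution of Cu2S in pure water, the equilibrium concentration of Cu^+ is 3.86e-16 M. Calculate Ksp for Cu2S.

Cu2S(s) ⇌ 2 Cu^+(aq) + S^2-(aq)
Stoichiometry gives [S^2-] = (1/2)[Cu^+] = 1.930 x 10^-16 M.
Ksp = [Cu^+]^2[S^2-]
Ksp = (3.86 × 10^-16)^2 × 1.930 × 10^-16 = 2.88 × 10^-47

Ksp ≈ 2.88e-47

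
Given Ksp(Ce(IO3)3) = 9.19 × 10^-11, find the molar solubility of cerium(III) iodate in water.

1.36e-3 M

Ce(IO3)3(s) ⇌ Ce^3+ + 3 IO3^-
Ksp = [Ce^3+][IO3^-]^3
With molar solubility s: [Ce^3+] = s, [IO3^-] = 3s.
Substituting: Ksp = s(3s)^3 = 27s^4
s^4 = 9.19 × 10^-11 / 27, so s = 1.36 × 10^-3 M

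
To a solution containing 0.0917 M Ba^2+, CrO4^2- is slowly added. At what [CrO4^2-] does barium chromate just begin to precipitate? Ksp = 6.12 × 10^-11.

[CrO4^2-] = 6.67e-10 M

BaCrO4(s) ⇌ Ba^2+(aq) + CrO4^2-(aq)
Ksp = [Ba^2+][CrO4^2-]
Precipitation begins when Q = Ksp. With [Ba^2+] = 0.0917 M:
6.12 × 10^-11 = (0.0917) × [CrO4^2-]
[CrO4^2-] = (6.12 × 10^-11 / 9.17 x 10^-2) = 6.67 × 10^-10 M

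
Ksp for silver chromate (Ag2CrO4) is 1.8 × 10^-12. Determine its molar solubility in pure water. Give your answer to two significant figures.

Ag2CrO4(s) ⇌ 2 Ag^+ + CrO4^2-
Ksp = [Ag^+]^2[CrO4^2-]
For each mole of Ag2CrO4 that dissolves: [Ag^+] = 2s, [CrO4^2-] = s.
Substituting: Ksp = (2s)^2s = 4s^3
s^3 = 1.8 × 10^-12 / 4, so s = 7.7 × 10^-5 M

s ≈ 7.7 × 10^-5 M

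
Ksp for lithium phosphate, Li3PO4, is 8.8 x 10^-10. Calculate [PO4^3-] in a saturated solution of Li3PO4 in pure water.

Li3PO4(s) ⇌ 3 Li^+ + PO4^3-
Ksp = [Li^+]^3[PO4^3-]
If s mol/L of Li3PO4 dissolves, [Li^+] = 3s and [PO4^3-] = s.
So Ksp = (3s)^3 × s = 27s^4
s = (8.8 x 10^-10 / 27)^(1/4) = 2.39 × 10^-3 M
[PO4^3-] = s = 2.4 × 10^-3 M

[PO4^3-] ≈ 2.4 × 10^-3 M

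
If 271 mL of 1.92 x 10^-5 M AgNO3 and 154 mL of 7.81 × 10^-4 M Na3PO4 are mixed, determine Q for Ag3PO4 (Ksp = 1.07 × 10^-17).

Total volume = 271 + 154 = 425 mL.
[Ag^+] = 1.92 x 10^-5 × (271/425) = 1.224 × 10^-5 M
[PO4^3-] = 7.81 x 10^-4 × (154/425) = 2.830 × 10^-4 M
Ag3PO4(s) ⇌ 3 Ag^+ + PO4^3-, so Q = [Ag^+]^3[PO4^3-]
Q = (1.224 × 10^-5)^3(2.830 × 10^-4) = 5.19 × 10^-19
Q < Ksp, so no precipitate of Ag3PO4 forms.

5.19 × 10^-19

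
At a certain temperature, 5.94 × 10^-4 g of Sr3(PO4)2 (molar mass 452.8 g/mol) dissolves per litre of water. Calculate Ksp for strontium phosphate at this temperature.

Ksp = 4.20e-28

Molar solubility s = (5.94 x 10^-4 g/L) / (452.8 g/mol) = 1.312 x 10^-6 M.
Sr3(PO4)2(s) <=> 3 Sr^2+(aq) + 2 PO4^3-(aq)
If s mol/L of Sr3(PO4)2 dissolves, [Sr^2+] = 3s and [PO4^3-] = 2s.
Ksp = [Sr^2+]^3[PO4^3-]^2
Ksp = (3s)^3(2s)^2 = 108s^5
With s = 1.312 × 10^-6: Ksp = 4.20 x 10^-28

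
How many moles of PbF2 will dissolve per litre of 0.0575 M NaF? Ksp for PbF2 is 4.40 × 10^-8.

PbF2(s) ⇌ Pb^2+(aq) + 2 F^-(aq)
Ksp = [Pb^2+][F^-]^2
Let s be the molar solubility in this solution. [Pb^2+] = s, [F^-] = 0.0575 + 2s ≈ 0.0575 (since F^- from NaF dominates).
Ksp ≈ s × (0.0575)^2
s = 1.33 × 10^-5 M
Check: 2s = 2.7 x 10^-5 ≪ 0.0575, so the approximation is valid.

s ≈ 1.33e-5 M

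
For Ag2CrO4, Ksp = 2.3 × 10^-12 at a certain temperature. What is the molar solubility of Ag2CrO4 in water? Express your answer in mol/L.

s = 8.3 × 10^-5 M

Ag2CrO4(s) ⇌ 2 Ag^+ + CrO4^2-
Ksp = [Ag^+]^2[CrO4^2-]
If s mol/L of Ag2CrO4 dissolves, [Ag^+] = 2s and [CrO4^2-] = s.
Ksp = (2s)^2s = 4s^3
Solving, s = (2.3 × 10^-12/4)^(1/3) = 8.3 × 10^-5 M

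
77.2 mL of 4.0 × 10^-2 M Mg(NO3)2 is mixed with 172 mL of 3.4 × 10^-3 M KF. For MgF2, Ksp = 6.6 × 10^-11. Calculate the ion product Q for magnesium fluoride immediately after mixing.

Q = 6.8 × 10^-8

Total volume = 77.2 + 172 = 249.2 mL.
[Mg^2+] = 4.0 x 10^-2 × (77.2/249.2) = 1.24 × 10^-2 M
[F^-] = 3.4 × 10^-3 × (172/249.2) = 2.35 x 10^-3 M
MgF2(s) ⇌ Mg^2+ + 2 F^-, so Q = [Mg^2+][F^-]^2
Q = (1.24 × 10^-2)(2.35 × 10^-3)^2 = 6.8 x 10^-8
Q > Ksp, so MgF2 will precipitate.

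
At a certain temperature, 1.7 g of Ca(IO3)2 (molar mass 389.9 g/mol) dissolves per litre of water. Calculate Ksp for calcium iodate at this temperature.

Ksp ≈ 3.3 x 10^-7

Molar solubility s = (1.7 g/L) / (389.9 g/mol) = 4.36 x 10^-3 M.
Ca(IO3)2(s) <=> Ca^2+ + 2 IO3^-
Let s = molar solubility. Then [Ca^2+] = s and [IO3^-] = 2s.
Ksp = [Ca^2+][IO3^-]^2
Ksp = s(2s)^2 = 4s^3
With s = 4.36 × 10^-3: Ksp = 3.3 x 10^-7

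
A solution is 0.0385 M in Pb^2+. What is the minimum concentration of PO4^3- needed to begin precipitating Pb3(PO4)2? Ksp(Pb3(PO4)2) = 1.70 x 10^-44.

1.73e-20 M

Pb3(PO4)2(s) ⇌ 3 Pb^2+(aq) + 2 PO4^3-(aq)
Ksp = [Pb^2+]^3[PO4^3-]^2
Precipitation begins when Q = Ksp. With [Pb^2+] = 0.0385 M:
1.70 x 10^-44 = (0.0385)^3 × [PO4^3-]^2
[PO4^3-] = (1.70 x 10^-44 / 5.707 x 10^-5)^(1/2) = 1.73 x 10^-20 M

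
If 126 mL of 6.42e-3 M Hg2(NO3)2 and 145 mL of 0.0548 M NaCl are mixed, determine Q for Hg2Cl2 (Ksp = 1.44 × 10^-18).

Total volume = 126 + 145 = 271 mL.
[Hg2^2+] = 6.42 × 10^-3 × (126/271) = 2.985 × 10^-3 M
[Cl^-] = 5.48 × 10^-2 × (145/271) = 2.932 × 10^-2 M
Hg2Cl2(s) <=> Hg2^2+ + 2 Cl^-, so Q = [Hg2^2+][Cl^-]^2
Q = (2.985 × 10^-3)(2.932 × 10^-2)^2 = 2.57 × 10^-6
Q > Ksp, so Hg2Cl2 will precipitate.

2.57e-6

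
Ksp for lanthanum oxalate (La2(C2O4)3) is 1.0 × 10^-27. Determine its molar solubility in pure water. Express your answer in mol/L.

La2(C2O4)3(s) ⇌ 2 La^3+(aq) + 3 C2O4^2-(aq)
Ksp = [La^3+]^2[C2O4^2-]^3
For each mole of La2(C2O4)3 that dissolves: [La^3+] = 2s, [C2O4^2-] = 3s.
Ksp = (2s)^2(3s)^3 = 108s^5
s = (1.0 × 10^-27 / 108)^(1/5) = 1.6 × 10^-6 M

1.6 x 10^-6 M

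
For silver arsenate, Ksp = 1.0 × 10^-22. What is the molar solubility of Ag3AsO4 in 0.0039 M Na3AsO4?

Ag3AsO4(s) ⇌ 3 Ag^+ + AsO4^3-
Ksp = [Ag^+]^3[AsO4^3-]
If s mol/L dissolves here, [Ag^+] = 3s, [AsO4^3-] = 0.0039 + s ≈ 0.0039 (Ksp is small, so little additional dissolves).
Ksp ≈ (3s)^3 × 0.0039
s = 9.8 × 10^-8 M
Check: s = 9.8 × 10^-8 ≪ 0.0039, so the approximation is valid.

9.8e-8 M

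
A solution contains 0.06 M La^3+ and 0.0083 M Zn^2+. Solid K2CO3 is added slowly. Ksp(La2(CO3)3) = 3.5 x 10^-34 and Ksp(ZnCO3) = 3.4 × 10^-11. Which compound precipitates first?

Each salt begins to precipitate when Q = Ksp, i.e. when [CO3^2-] reaches its threshold.
For La2(CO3)3: 3.5 x 10^-34 = (0.06)^2 × [CO3^2-]^3  ⇒  [CO3^2-] = 4.6 × 10^-11 M.
For ZnCO3: 3.4 × 10^-11 = 0.0083 × [CO3^2-]  ⇒  [CO3^2-] = 4.1 × 10^-9 M.
The salt with the lower threshold [CO3^2-] precipitates first: La2(CO3)3.

La2(CO3)3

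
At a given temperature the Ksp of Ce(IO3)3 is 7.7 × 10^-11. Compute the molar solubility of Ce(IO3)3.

Ce(IO3)3(s) ⇌ Ce^3+(aq) + 3 IO3^-(aq)
Ksp = [Ce^3+][IO3^-]^3
With molar solubility s: [Ce^3+] = s, [IO3^-] = 3s.
Ksp = s(3s)^3 = 27s^4
Solving, s = (7.7 × 10^-11/27)^(1/4) = 1.3 × 10^-3 M

s ≈ 1.3 × 10^-3 M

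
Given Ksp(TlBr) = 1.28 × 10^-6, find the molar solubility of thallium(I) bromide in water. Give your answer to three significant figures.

TlBr(s) ⇌ Tl^+ + Br^-
Ksp = [Tl^+][Br^-]
For each mole of TlBr that dissolves: [Tl^+] = s, [Br^-] = s.
Ksp = (s)(s) = s^2
s = √(1.28 × 10^-6) = 1.13 × 10^-3 M

s = 1.13 × 10^-3 M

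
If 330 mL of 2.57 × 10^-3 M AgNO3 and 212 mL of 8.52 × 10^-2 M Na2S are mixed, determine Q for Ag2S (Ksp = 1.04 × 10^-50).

Q = 8.16 x 10^-8

Total volume = 330 + 212 = 542 mL.
[Ag^+] = 2.57 x 10^-3 × (330/542) = 1.565 × 10^-3 M
[S^2-] = 8.52 × 10^-2 × (212/542) = 3.333 × 10^-2 M
Ag2S(s) ⇌ 2 Ag^+(aq) + S^2-(aq), so Q = [Ag^+]^2[S^2-]
Q = (1.565 × 10^-3)^2(3.333 × 10^-2) = 8.16 x 10^-8
Q > Ksp, so Ag2S will precipitate.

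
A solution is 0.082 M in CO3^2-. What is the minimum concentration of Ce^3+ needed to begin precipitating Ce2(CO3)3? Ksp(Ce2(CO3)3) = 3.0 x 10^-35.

2.3 × 10^-16 M

Ce2(CO3)3(s) ⇌ 2 Ce^3+ + 3 CO3^2-
Ksp = [Ce^3+]^2[CO3^2-]^3
Precipitation begins when Q = Ksp. With [CO3^2-] = 0.082 M:
3.0 x 10^-35 = (0.082)^3 × [Ce^3+]^2
[Ce^3+] = (3.0 x 10^-35 / 5.51 × 10^-4)^(1/2) = 2.3 × 10^-16 M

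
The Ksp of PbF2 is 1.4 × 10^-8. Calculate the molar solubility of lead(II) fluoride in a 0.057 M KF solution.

PbF2(s) ⇌ Pb^2+ + 2 F^-
Ksp = [Pb^2+][F^-]^2
If s mol/L dissolves here, [Pb^2+] = s, [F^-] = 0.057 + 2s ≈ 0.057 (Ksp is small, so little additional dissolves).
Ksp ≈ s × (0.057)^2
s = 4.3 x 10^-6 M
Check: 2s = 8.6 x 10^-6 ≪ 0.057, so the approximation is valid.

s = 4.3e-6 M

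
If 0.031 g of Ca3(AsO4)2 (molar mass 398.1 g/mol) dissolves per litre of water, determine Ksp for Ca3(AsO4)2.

Molar solubility s = (3.1 × 10^-2 g/L) / (398.1 g/mol) = 7.79 × 10^-5 M.
Ca3(AsO4)2(s) <=> 3 Ca^2+ + 2 AsO4^3-
Let s = molar solubility. Then [Ca^2+] = 3s and [AsO4^3-] = 2s.
Ksp = [Ca^2+]^3[AsO4^3-]^2
Substituting: Ksp = (3s)^3(2s)^2 = 108s^5
With s = 7.79 × 10^-5: Ksp = 3.1 × 10^-19

Ksp ≈ 3.1 × 10^-19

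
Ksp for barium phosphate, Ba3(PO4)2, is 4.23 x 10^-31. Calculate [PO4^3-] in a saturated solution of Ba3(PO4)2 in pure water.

[PO4^3-] ≈ 6.60 × 10^-7 M

Ba3(PO4)2(s) ⇌ 3 Ba^2+ + 2 PO4^3-
Ksp = [Ba^2+]^3[PO4^3-]^2
With molar solubility s: [Ba^2+] = 3s, [PO4^3-] = 2s.
Ksp = (3s)^3(2s)^2 = 108s^5
s^5 = 4.23 x 10^-31 / 108, so s = 3.301 x 10^-7 M
[PO4^3-] = 2s = 6.60 × 10^-7 M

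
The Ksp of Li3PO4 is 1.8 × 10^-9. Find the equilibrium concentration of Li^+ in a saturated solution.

8.6 × 10^-3 M

Li3PO4(s) ⇌ 3 Li^+(aq) + PO4^3-(aq)
Ksp = [Li^+]^3[PO4^3-]
If s mol/L of Li3PO4 dissolves, [Li^+] = 3s and [PO4^3-] = s.
Ksp = (3s)^3s = 27s^4
s^4 = 1.8 × 10^-9 / 27, so s = 2.86 x 10^-3 M
[Li^+] = 3s = 8.6 × 10^-3 M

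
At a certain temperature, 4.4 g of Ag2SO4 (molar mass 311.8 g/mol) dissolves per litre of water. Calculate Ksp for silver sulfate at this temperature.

Molar solubility s = (4.4 g/L) / (311.8 g/mol) = 1.41 × 10^-2 M.
Ag2SO4(s) <=> 2 Ag^+ + SO4^2-
Let s = molar solubility. Then [Ag^+] = 2s and [SO4^2-] = s.
Ksp = [Ag^+]^2[SO4^2-]
So Ksp = (2s)^2 × s = 4s^3
Ksp = 4 × (1.41 × 10^-2)^3 = 1.1 × 10^-5

Ksp ≈ 1.1 × 10^-5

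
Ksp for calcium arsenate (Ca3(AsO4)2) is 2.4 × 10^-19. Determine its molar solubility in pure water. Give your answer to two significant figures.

Ca3(AsO4)2(s) ⇌ 3 Ca^2+ + 2 AsO4^3-
Ksp = [Ca^2+]^3[AsO4^3-]^2
Let s = molar solubility. Then [Ca^2+] = 3s and [AsO4^3-] = 2s.
Substituting: Ksp = (3s)^3(2s)^2 = 108s^5
s^5 = 2.4 × 10^-19 / 108, so s = 7.4 × 10^-5 M

7.4e-5 M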